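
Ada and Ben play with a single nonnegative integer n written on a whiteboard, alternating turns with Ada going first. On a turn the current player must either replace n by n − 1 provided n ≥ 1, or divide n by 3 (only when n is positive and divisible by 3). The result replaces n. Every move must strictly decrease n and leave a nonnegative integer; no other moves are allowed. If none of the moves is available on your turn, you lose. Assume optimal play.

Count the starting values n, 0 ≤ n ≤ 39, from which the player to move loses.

Classify positions by backward induction: terminal positions (no move available) are L. From any other position, the mover wins iff some move reaches an L.
n=0: no move → L
n=1: can move to 0, which is L ⇒ W
n=2: the only move is to 1(W), a W ⇒ L
n=3: can move to 2, which is L ⇒ W
n=4: the only move is to 3(W), a W ⇒ L
n=5: can move to 4, which is L ⇒ W
n=6: can move to 2, which is L ⇒ W
n=7: the only move is to 6(W), a W ⇒ L
n=8: can move to 7, which is L ⇒ W
n=9: moves to 3(W), 8(W); every one is W ⇒ L
n=10: can move to 9, which is L ⇒ W
n=11: the only move is to 10(W), a W ⇒ L
n=12: can move to 4, which is L ⇒ W
n=13: the only move is to 12(W), a W ⇒ L
n=14: can move to 13, which is L ⇒ W
n=15: moves to 5(W), 14(W); every one is W ⇒ L
n=16: can move to 15, which is L ⇒ W
n=17: the only move is to 16(W), a W ⇒ L
n=18: can move to 17, which is L ⇒ W
n=19: the only move is to 18(W), a W ⇒ L
n=20: can move to 19, which is L ⇒ W
n=21: can move to 7, which is L ⇒ W
n=22: the only move is to 21(W), a W ⇒ L
n=23: can move to 22, which is L ⇒ W
n=24: moves to 8(W), 23(W); every one is W ⇒ L
n=25: can move to 24, which is L ⇒ W
n=26: the only move is to 25(W), a W ⇒ L
n=27: can move to 9, which is L ⇒ W
n=28: the only move is to 27(W), a W ⇒ L
n=29: can move to 28, which is L ⇒ W
n=30: moves to 10(W), 29(W); every one is W ⇒ L
n=31: can move to 30, which is L ⇒ W
n=32: the only move is to 31(W), a W ⇒ L
n=33: can move to 11, which is L ⇒ W
n=34: the only move is to 33(W), a W ⇒ L
n=35: can move to 34, which is L ⇒ W
n=36: moves to 12(W), 35(W); every one is W ⇒ L
n=37: can move to 36, which is L ⇒ W
n=38: the only move is to 37(W), a W ⇒ L
n=39: can move to 13, which is L ⇒ W
L entries with 0 ≤ n ≤ 39: n = 0, 2, 4, 7, 9, 11, 13, 15, 17, 19, 22, 24, 26, 28, 30, 32, 34, 36, 38; that makes 19.

19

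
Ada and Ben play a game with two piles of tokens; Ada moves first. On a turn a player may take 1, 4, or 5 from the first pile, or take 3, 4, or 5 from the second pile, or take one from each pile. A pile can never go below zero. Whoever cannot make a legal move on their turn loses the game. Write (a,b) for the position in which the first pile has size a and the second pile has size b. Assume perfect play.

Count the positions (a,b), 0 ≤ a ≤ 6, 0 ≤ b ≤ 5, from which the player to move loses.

12

Positions with no move are L. A position that does have a move is losing for the player to move precisely when every available move leads to a winning position for the opponent. Fill in the labels:
Every move lowers a or b (never raises either), so fill the grid row by row in increasing a, and left to right within a row: each cell's successors are then already labelled.
      b=0  b=1  b=2  b=3  b=4  b=5
a=0:    L    L    L    W    W    W
a=1:    W    W    W    W    L    L
a=2:    L    L    L    W    W    W
a=3:    W    W    W    W    L    L
a=4:    W    W    W    L    W    W
a=5:    W    W    W    W    W    W
a=6:    W    W    W    L    W    W
Cells with no legal move (terminal, hence L): (0,0), (0,1), (0,2).
The remaining L cells, each justified by listing all of its moves:
(1,4): →(0,4)(W), (1,1)(W), (1,0)(W), (0,3)(W) — all W, so L
(1,5): →(0,5)(W), (1,2)(W), (1,1)(W), (1,0)(W), (0,4)(W) — all W, so L
(2,0): →(1,0)(W) only, which is W, so L
(2,1): →(1,1)(W), (1,0)(W) — all W, so L
(2,2): →(1,2)(W), (1,1)(W) — all W, so L
(3,4): →(2,4)(W), (3,1)(W), (3,0)(W), (2,3)(W) — all W, so L
(3,5): →(2,5)(W), (3,2)(W), (3,1)(W), (3,0)(W), (2,4)(W) — all W, so L
(4,3): →(3,3)(W), (0,3)(W), (4,0)(W), (3,2)(W) — all W, so L
(6,3): →(5,3)(W), (2,3)(W), (1,3)(W), (6,0)(W), (5,2)(W) — all W, so L
Every other cell has at least one move into one of the L cells above, so it is W.
L cells per row: a=0: 3, a=1: 2, a=2: 3, a=3: 2, a=4: 1, a=5: 0, a=6: 1; total 12.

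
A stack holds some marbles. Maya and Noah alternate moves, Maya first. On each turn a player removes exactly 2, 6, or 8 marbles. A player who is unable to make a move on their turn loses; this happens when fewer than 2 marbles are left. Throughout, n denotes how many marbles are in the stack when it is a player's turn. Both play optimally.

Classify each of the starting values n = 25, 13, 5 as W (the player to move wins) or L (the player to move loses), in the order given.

Compute win/loss labels from the base case upward. A position with no move is L. Any other position is W if it can reach an L in one move, else L.
n=0: no move → L
n=1: no move → L
n=2: reaches L-position 0 → W
n=3: reaches L-position 1 → W
n=4: only reaches 2(W), which is W → L
n=5: only reaches 3(W), which is W → L
n=6: reaches L-position 4 → W
n=7: reaches L-position 5 → W
n=8: reaches L-position 0 → W
n=9: reaches L-position 1 → W
n=10: reaches L-position 4 → W
n=11: reaches L-position 5 → W
n=12: reaches L-position 4 → W
n=13: reaches L-position 5 → W
n=14: only reaches 12(W), 8(W), 6(W), all W → L
n=15: only reaches 13(W), 9(W), 7(W), all W → L
n=16: reaches L-position 14 → W
n=17: reaches L-position 15 → W
n=18: only reaches 16(W), 12(W), 10(W), all W → L
n=19: only reaches 17(W), 13(W), 11(W), all W → L
n=20: reaches L-position 18 → W
n=21: reaches L-position 19 → W
n=22: reaches L-position 14 → W
n=23: reaches L-position 15 → W
n=24: reaches L-position 18 → W
n=25: reaches L-position 19 → W

25: W, 13: W, 5: L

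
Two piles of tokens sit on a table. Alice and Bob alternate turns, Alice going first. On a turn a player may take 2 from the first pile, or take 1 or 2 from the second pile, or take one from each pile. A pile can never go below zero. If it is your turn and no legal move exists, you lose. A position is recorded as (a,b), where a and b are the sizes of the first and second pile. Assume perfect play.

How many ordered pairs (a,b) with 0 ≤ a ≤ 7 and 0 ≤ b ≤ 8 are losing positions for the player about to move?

24

Classify positions by backward induction: terminal positions (no move available) are L. From any other position, the mover wins iff some move reaches an L.
Every move lowers a or b (never raises either), so fill the grid row by row in increasing a, and left to right within a row: each cell's successors are then already labelled.
      b=0  b=1  b=2  b=3  b=4  b=5  b=6  b=7  b=8
a=0:    L    W    W    L    W    W    L    W    W
a=1:    L    W    W    L    W    W    L    W    W
a=2:    W    W    L    W    W    L    W    W    L
a=3:    W    L    W    W    L    W    W    L    W
a=4:    L    W    W    L    W    W    L    W    W
a=5:    L    W    W    L    W    W    L    W    W
a=6:    W    W    L    W    W    L    W    W    L
a=7:    W    L    W    W    L    W    W    L    W
Cells with no legal move (terminal, hence L): (0,0), (1,0).
The remaining L cells, each justified by listing all of its moves:
(0,3): moves to (0,2)(W), (0,1)(W); every one is W ⇒ L
(0,6): moves to (0,5)(W), (0,4)(W); every one is W ⇒ L
(1,3): moves to (1,2)(W), (1,1)(W), (0,2)(W); every one is W ⇒ L
(1,6): moves to (1,5)(W), (1,4)(W), (0,5)(W); every one is W ⇒ L
(2,2): moves to (0,2)(W), (2,1)(W), (2,0)(W), (1,1)(W); every one is W ⇒ L
(2,5): moves to (0,5)(W), (2,4)(W), (2,3)(W), (1,4)(W); every one is W ⇒ L
(2,8): moves to (0,8)(W), (2,7)(W), (2,6)(W), (1,7)(W); every one is W ⇒ L
(3,1): moves to (1,1)(W), (3,0)(W), (2,0)(W); every one is W ⇒ L
(3,4): moves to (1,4)(W), (3,3)(W), (3,2)(W), (2,3)(W); every one is W ⇒ L
(3,7): moves to (1,7)(W), (3,6)(W), (3,5)(W), (2,6)(W); every one is W ⇒ L
(4,0): the only move is to (2,0)(W), a W ⇒ L
(4,3): moves to (2,3)(W), (4,2)(W), (4,1)(W), (3,2)(W); every one is W ⇒ L
(4,6): moves to (2,6)(W), (4,5)(W), (4,4)(W), (3,5)(W); every one is W ⇒ L
(5,0): the only move is to (3,0)(W), a W ⇒ L
(5,3): moves to (3,3)(W), (5,2)(W), (5,1)(W), (4,2)(W); every one is W ⇒ L
(5,6): moves to (3,6)(W), (5,5)(W), (5,4)(W), (4,5)(W); every one is W ⇒ L
(6,2): moves to (4,2)(W), (6,1)(W), (6,0)(W), (5,1)(W); every one is W ⇒ L
(6,5): moves to (4,5)(W), (6,4)(W), (6,3)(W), (5,4)(W); every one is W ⇒ L
(6,8): moves to (4,8)(W), (6,7)(W), (6,6)(W), (5,7)(W); every one is W ⇒ L
(7,1): moves to (5,1)(W), (7,0)(W), (6,0)(W); every one is W ⇒ L
(7,4): moves to (5,4)(W), (7,3)(W), (7,2)(W), (6,3)(W); every one is W ⇒ L
(7,7): moves to (5,7)(W), (7,6)(W), (7,5)(W), (6,6)(W); every one is W ⇒ L
Every other cell has at least one move into one of the L cells above, so it is W.
L cells per row: a=0: 3, a=1: 3, a=2: 3, a=3: 3, a=4: 3, a=5: 3, a=6: 3, a=7: 3; total 24.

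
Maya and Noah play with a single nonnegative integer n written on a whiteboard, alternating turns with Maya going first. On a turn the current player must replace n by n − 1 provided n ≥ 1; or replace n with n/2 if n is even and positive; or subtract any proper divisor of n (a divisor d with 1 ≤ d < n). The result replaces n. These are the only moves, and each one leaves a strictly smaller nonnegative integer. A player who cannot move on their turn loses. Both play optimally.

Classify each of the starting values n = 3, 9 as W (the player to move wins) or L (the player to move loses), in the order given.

Use the standard recursion: the mover loses at a terminal position; elsewhere, the mover wins exactly when some move hands the opponent an L position.
n=0: no move → L
n=1: reaches L-position 0 → W
n=2: only reaches 1(W), which is W → L
n=3: reaches L-position 2 → W
n=4: reaches L-position 2 → W
n=5: only reaches 4(W), which is W → L
n=6: reaches L-position 5 → W
n=7: only reaches 6(W), which is W → L
n=8: reaches L-position 7 → W
n=9: only reaches 6(W), 8(W), all W → L

3: W, 9: L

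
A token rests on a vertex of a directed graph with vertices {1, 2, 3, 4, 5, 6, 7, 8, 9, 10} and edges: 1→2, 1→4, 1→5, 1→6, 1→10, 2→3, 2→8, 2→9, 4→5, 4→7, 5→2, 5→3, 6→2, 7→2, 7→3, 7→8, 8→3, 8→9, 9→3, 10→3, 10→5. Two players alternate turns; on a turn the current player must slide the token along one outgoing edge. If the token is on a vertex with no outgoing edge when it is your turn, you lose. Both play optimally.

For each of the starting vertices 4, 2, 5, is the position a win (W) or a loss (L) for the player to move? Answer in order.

Use the standard recursion: the mover loses at a terminal position; elsewhere, the mover wins exactly when some move hands the opponent an L position.
Every edge goes from a vertex to one that appears earlier in the order 3, 9, 8, 2, 6, 7, 5, 4, 10, 1, so processing vertices in that order labels each vertex after all of its successors.
3: no outgoing edge → L
9: →3(L), so W
8: →3(L), so W
2: →3(L), so W
6: →2(W) only, which is W, so L
7: →3(L), so W
5: →3(L), so W
4: →5(W), 7(W) — all W, so L
10: →3(L), so W
1: →4(L), so W

4: L, 2: W, 5: W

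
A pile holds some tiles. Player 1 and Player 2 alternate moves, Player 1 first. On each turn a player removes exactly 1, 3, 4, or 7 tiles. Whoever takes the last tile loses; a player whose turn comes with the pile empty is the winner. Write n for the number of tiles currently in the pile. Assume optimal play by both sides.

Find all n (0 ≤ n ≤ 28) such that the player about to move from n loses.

Use the standard recursion: the mover wins at a terminal position; elsewhere, the mover wins exactly when some move hands the opponent an L position.
n=0: no move; the opponent has just taken the last tile and therefore loses → W
n=1: the only move is to 0(W), a W ⇒ L
n=2: can move to 1, which is L ⇒ W
n=3: moves to 2(W), 0(W); every one is W ⇒ L
n=4: can move to 3, which is L ⇒ W
n=5: can move to 1, which is L ⇒ W
n=6: can move to 3, which is L ⇒ W
n=7: can move to 3, which is L ⇒ W
n=8: can move to 1, which is L ⇒ W
n=9: moves to 8(W), 6(W), 5(W), 2(W); every one is W ⇒ L
n=10: can move to 9, which is L ⇒ W
n=11: moves to 10(W), 8(W), 7(W), 4(W); every one is W ⇒ L
n=12: can move to 11, which is L ⇒ W
n=13: can move to 9, which is L ⇒ W
n=14: can move to 11, which is L ⇒ W
n=15: can move to 11, which is L ⇒ W
n=16: can move to 9, which is L ⇒ W
n=17: moves to 16(W), 14(W), 13(W), 10(W); every one is W ⇒ L
n=18: can move to 17, which is L ⇒ W
n=19: moves to 18(W), 16(W), 15(W), 12(W); every one is W ⇒ L
n=20: can move to 19, which is L ⇒ W
n=21: can move to 17, which is L ⇒ W
n=22: can move to 19, which is L ⇒ W
n=23: can move to 19, which is L ⇒ W
n=24: can move to 17, which is L ⇒ W
n=25: moves to 24(W), 22(W), 21(W), 18(W); every one is W ⇒ L
n=26: can move to 25, which is L ⇒ W
n=27: moves to 26(W), 24(W), 23(W), 20(W); every one is W ⇒ L
n=28: can move to 27, which is L ⇒ W
The losing starting values of n are exactly the entries labelled L in this table (8 of them).

1, 3, 9, 11, 17, 19, 25, 27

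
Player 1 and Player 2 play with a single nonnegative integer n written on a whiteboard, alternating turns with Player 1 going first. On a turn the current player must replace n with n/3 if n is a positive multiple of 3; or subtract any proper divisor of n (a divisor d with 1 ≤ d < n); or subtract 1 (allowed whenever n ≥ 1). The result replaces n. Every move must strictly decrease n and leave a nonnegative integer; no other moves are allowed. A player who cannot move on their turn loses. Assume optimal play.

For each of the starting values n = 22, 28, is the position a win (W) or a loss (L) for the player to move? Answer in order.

Positions with no move are L. A position that does have a move is losing for the player to move precisely when every available move leads to a winning position for the opponent. Fill in the labels:
n=0: no move → L
n=1: W (go to 0, an L position)
n=2: L (sole option 1(W) is W)
n=3: W (go to 2, an L position)
n=4: W (go to 2, an L position)
n=5: L (sole option 4(W) is W)
n=6: W (go to 2, an L position)
n=7: L (sole option 6(W) is W)
n=8: W (go to 7, an L position)
n=9: L (options 3(W), 6(W), 8(W) are all W)
n=10: W (go to 5, an L position)
n=11: L (sole option 10(W) is W)
n=12: W (go to 9, an L position)
n=13: L (sole option 12(W) is W)
n=14: W (go to 7, an L position)
n=15: W (go to 5, an L position)
n=16: L (options 8(W), 12(W), 14(W), 15(W) are all W)
n=17: W (go to 16, an L position)
n=18: W (go to 9, an L position)
n=19: L (sole option 18(W) is W)
n=20: W (go to 16, an L position)
n=21: W (go to 7, an L position)
n=22: W (go to 11, an L position)
n=23: L (sole option 22(W) is W)
n=24: W (go to 16, an L position)
n=25: L (options 20(W), 24(W) are all W)
n=26: W (go to 13, an L position)
n=27: W (go to 9, an L position)
n=28: L (options 14(W), 21(W), 24(W), 26(W), 27(W) are all W)

22: W, 28: L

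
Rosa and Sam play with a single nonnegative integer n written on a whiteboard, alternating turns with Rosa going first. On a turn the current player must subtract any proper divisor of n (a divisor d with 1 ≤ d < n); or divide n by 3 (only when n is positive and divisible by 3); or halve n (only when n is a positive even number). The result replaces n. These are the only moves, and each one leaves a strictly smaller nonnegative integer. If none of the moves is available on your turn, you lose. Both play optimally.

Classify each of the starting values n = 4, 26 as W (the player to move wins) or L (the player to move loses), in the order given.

Classify positions by backward induction: terminal positions (no move available) are L. From any other position, the mover wins iff some move reaches an L.
n=0: no move → L
n=1: no move → L
n=2: can move to 1, which is L ⇒ W
n=3: can move to 1, which is L ⇒ W
n=4: moves to 2(W), 3(W); every one is W ⇒ L
n=5: can move to 4, which is L ⇒ W
n=6: can move to 4, which is L ⇒ W
n=7: the only move is to 6(W), a W ⇒ L
n=8: can move to 4, which is L ⇒ W
n=9: moves to 3(W), 6(W), 8(W); every one is W ⇒ L
n=10: can move to 9, which is L ⇒ W
n=11: the only move is to 10(W), a W ⇒ L
n=12: can move to 4, which is L ⇒ W
n=13: the only move is to 12(W), a W ⇒ L
n=14: can move to 7, which is L ⇒ W
n=15: moves to 5(W), 10(W), 12(W), 14(W); every one is W ⇒ L
n=16: can move to 15, which is L ⇒ W
n=17: the only move is to 16(W), a W ⇒ L
n=18: can move to 9, which is L ⇒ W
n=19: the only move is to 18(W), a W ⇒ L
n=20: can move to 15, which is L ⇒ W
n=21: can move to 7, which is L ⇒ W
n=22: can move to 11, which is L ⇒ W
n=23: the only move is to 22(W), a W ⇒ L
n=24: can move to 23, which is L ⇒ W
n=25: moves to 20(W), 24(W); every one is W ⇒ L
n=26: can move to 13, which is L ⇒ W

4: L, 26: W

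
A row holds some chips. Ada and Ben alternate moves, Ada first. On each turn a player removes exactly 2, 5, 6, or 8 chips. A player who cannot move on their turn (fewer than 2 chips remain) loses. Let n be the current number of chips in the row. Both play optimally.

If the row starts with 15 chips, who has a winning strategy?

Build the W/L table. Terminal = L. A non-terminal position is W if it has a move to some L; otherwise it is L.
n=0: no move → L
n=1: no move → L
n=2: W (go to 0, an L position)
n=3: W (go to 1, an L position)
n=4: L (sole option 2(W) is W)
n=5: W (go to 0, an L position)
n=6: W (go to 4, an L position)
n=7: W (go to 1, an L position)
n=8: W (go to 0, an L position)
n=9: W (go to 4, an L position)
n=10: W (go to 4, an L position)
n=11: L (options 9(W), 6(W), 5(W), 3(W) are all W)
n=12: W (go to 4, an L position)
n=13: W (go to 11, an L position)
n=14: L (options 12(W), 9(W), 8(W), 6(W) are all W)
n=15: L (options 13(W), 10(W), 9(W), 7(W) are all W)
Every move from 15 reaches a W position, so the mover loses.

Ben wins.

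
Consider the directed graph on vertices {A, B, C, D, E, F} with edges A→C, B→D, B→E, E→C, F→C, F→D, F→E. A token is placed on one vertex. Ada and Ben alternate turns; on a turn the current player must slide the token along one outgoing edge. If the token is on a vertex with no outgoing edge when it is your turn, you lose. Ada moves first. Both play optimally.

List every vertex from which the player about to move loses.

C, D

Use the standard recursion: the mover loses at a terminal position; elsewhere, the mover wins exactly when some move hands the opponent an L position.
Every edge goes from a vertex to one that appears earlier in the order D, C, E, B, F, A, so processing vertices in that order labels each vertex after all of its successors.
D: no outgoing edge → L
C: no outgoing edge → L
E: can move to C, which is L ⇒ W
B: can move to D, which is L ⇒ W
F: can move to C, which is L ⇒ W
A: can move to C, which is L ⇒ W
Reading off the rows marked L gives the requested list; there are 2 such vertices.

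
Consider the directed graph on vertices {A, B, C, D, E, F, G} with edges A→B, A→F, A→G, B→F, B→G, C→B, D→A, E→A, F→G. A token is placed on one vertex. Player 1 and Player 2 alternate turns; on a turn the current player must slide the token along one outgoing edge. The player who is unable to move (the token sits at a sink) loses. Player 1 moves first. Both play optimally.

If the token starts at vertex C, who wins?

Player 2 wins.

Compute win/loss labels from the base case upward. A position with no move is L. Any other position is W if it can reach an L in one move, else L.
Every edge goes from a vertex to one that appears earlier in the order G, F, B, A, C, D, E, so processing vertices in that order labels each vertex after all of its successors.
G: no outgoing edge → L
F: can move to G, which is L ⇒ W
B: can move to G, which is L ⇒ W
A: can move to G, which is L ⇒ W
C: the only move is to B(W), a W ⇒ L
D: the only move is to A(W), a W ⇒ L
E: the only move is to A(W), a W ⇒ L
The starting position C is L: whatever Player 1 does, the opponent receives a W position.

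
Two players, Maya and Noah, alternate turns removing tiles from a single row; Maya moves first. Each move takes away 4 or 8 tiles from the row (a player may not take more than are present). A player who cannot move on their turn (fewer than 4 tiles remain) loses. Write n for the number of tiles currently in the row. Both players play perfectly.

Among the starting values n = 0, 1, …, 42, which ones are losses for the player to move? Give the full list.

Positions with no move are L. A position that does have a move is losing for the player to move precisely when every available move leads to a winning position for the opponent. Fill in the labels:
n=0: no move → L
n=1: no move → L
n=2: no move → L
n=3: no move → L
n=4: can move to 0, which is L ⇒ W
n=5: can move to 1, which is L ⇒ W
n=6: can move to 2, which is L ⇒ W
n=7: can move to 3, which is L ⇒ W
n=8: can move to 0, which is L ⇒ W
n=9: can move to 1, which is L ⇒ W
n=10: can move to 2, which is L ⇒ W
n=11: can move to 3, which is L ⇒ W
n=12: moves to 8(W), 4(W); every one is W ⇒ L
n=13: moves to 9(W), 5(W); every one is W ⇒ L
n=14: moves to 10(W), 6(W); every one is W ⇒ L
n=15: moves to 11(W), 7(W); every one is W ⇒ L
n=16: can move to 12, which is L ⇒ W
n=17: can move to 13, which is L ⇒ W
n=18: can move to 14, which is L ⇒ W
n=19: can move to 15, which is L ⇒ W
n=20: can move to 12, which is L ⇒ W
n=21: can move to 13, which is L ⇒ W
n=22: can move to 14, which is L ⇒ W
n=23: can move to 15, which is L ⇒ W
n=24: moves to 20(W), 16(W); every one is W ⇒ L
n=25: moves to 21(W), 17(W); every one is W ⇒ L
n=26: moves to 22(W), 18(W); every one is W ⇒ L
n=27: moves to 23(W), 19(W); every one is W ⇒ L
n=28: can move to 24, which is L ⇒ W
n=29: can move to 25, which is L ⇒ W
n=30: can move to 26, which is L ⇒ W
n=31: can move to 27, which is L ⇒ W
n=32: can move to 24, which is L ⇒ W
n=33: can move to 25, which is L ⇒ W
n=34: can move to 26, which is L ⇒ W
n=35: can move to 27, which is L ⇒ W
n=36: moves to 32(W), 28(W); every one is W ⇒ L
n=37: moves to 33(W), 29(W); every one is W ⇒ L
n=38: moves to 34(W), 30(W); every one is W ⇒ L
n=39: moves to 35(W), 31(W); every one is W ⇒ L
n=40: can move to 36, which is L ⇒ W
n=41: can move to 37, which is L ⇒ W
n=42: can move to 38, which is L ⇒ W
The losing starting values of n are exactly the entries labelled L in this table (16 of them).

0, 1, 2, 3, 12, 13, 14, 15, 24, 25, 26, 27, 36, 37, 38, 39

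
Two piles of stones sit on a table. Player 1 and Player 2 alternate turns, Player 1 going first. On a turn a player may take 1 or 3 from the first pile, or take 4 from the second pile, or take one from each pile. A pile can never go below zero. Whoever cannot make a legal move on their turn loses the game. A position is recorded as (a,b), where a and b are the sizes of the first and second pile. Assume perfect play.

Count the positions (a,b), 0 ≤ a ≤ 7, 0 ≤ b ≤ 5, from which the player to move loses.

20

Compute win/loss labels from the base case upward. A position with no move is L. Any other position is W if it can reach an L in one move, else L.
Every move lowers a or b (never raises either), so fill the grid row by row in increasing a, and left to right within a row: each cell's successors are then already labelled.
      b=0  b=1  b=2  b=3  b=4  b=5
a=0:    L    L    L    L    W    W
a=1:    W    W    W    W    W    L
a=2:    L    L    L    L    W    W
a=3:    W    W    W    W    W    L
a=4:    L    L    L    L    W    W
a=5:    W    W    W    W    W    L
a=6:    L    L    L    L    W    W
a=7:    W    W    W    W    W    L
Cells with no legal move (terminal, hence L): (0,0), (0,1), (0,2), (0,3).
The remaining L cells, each justified by listing all of its moves:
(1,5): L (options (0,5)(W), (1,1)(W), (0,4)(W) are all W)
(2,0): L (sole option (1,0)(W) is W)
(2,1): L (options (1,1)(W), (1,0)(W) are all W)
(2,2): L (options (1,2)(W), (1,1)(W) are all W)
(2,3): L (options (1,3)(W), (1,2)(W) are all W)
(3,5): L (options (2,5)(W), (0,5)(W), (3,1)(W), (2,4)(W) are all W)
(4,0): L (options (3,0)(W), (1,0)(W) are all W)
(4,1): L (options (3,1)(W), (1,1)(W), (3,0)(W) are all W)
(4,2): L (options (3,2)(W), (1,2)(W), (3,1)(W) are all W)
(4,3): L (options (3,3)(W), (1,3)(W), (3,2)(W) are all W)
(5,5): L (options (4,5)(W), (2,5)(W), (5,1)(W), (4,4)(W) are all W)
(6,0): L (options (5,0)(W), (3,0)(W) are all W)
(6,1): L (options (5,1)(W), (3,1)(W), (5,0)(W) are all W)
(6,2): L (options (5,2)(W), (3,2)(W), (5,1)(W) are all W)
(6,3): L (options (5,3)(W), (3,3)(W), (5,2)(W) are all W)
(7,5): L (options (6,5)(W), (4,5)(W), (7,1)(W), (6,4)(W) are all W)
Every other cell has at least one move into one of the L cells above, so it is W.
L cells per row: a=0: 4, a=1: 1, a=2: 4, a=3: 1, a=4: 4, a=5: 1, a=6: 4, a=7: 1; total 20.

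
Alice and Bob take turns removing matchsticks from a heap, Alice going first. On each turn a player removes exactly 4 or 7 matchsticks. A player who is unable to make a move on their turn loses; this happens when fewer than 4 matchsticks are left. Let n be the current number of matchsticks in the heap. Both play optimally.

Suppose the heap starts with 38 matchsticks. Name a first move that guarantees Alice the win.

Compute win/loss labels from the base case upward. A position with no move is L. Any other position is W if it can reach an L in one move, else L.
n=0: no move → L
n=1: no move → L
n=2: no move → L
n=3: no move → L
n=4: can move to 0, which is L ⇒ W
n=5: can move to 1, which is L ⇒ W
n=6: can move to 2, which is L ⇒ W
n=7: can move to 3, which is L ⇒ W
n=8: can move to 1, which is L ⇒ W
n=9: can move to 2, which is L ⇒ W
n=10: can move to 3, which is L ⇒ W
n=11: moves to 7(W), 4(W); every one is W ⇒ L
n=12: moves to 8(W), 5(W); every one is W ⇒ L
n=13: moves to 9(W), 6(W); every one is W ⇒ L
n=14: moves to 10(W), 7(W); every one is W ⇒ L
n=15: can move to 11, which is L ⇒ W
n=16: can move to 12, which is L ⇒ W
n=17: can move to 13, which is L ⇒ W
n=18: can move to 14, which is L ⇒ W
n=19: can move to 12, which is L ⇒ W
n=20: can move to 13, which is L ⇒ W
n=21: can move to 14, which is L ⇒ W
n=22: moves to 18(W), 15(W); every one is W ⇒ L
n=23: moves to 19(W), 16(W); every one is W ⇒ L
n=24: moves to 20(W), 17(W); every one is W ⇒ L
n=25: moves to 21(W), 18(W); every one is W ⇒ L
n=26: can move to 22, which is L ⇒ W
n=27: can move to 23, which is L ⇒ W
n=28: can move to 24, which is L ⇒ W
n=29: can move to 25, which is L ⇒ W
n=30: can move to 23, which is L ⇒ W
n=31: can move to 24, which is L ⇒ W
n=32: can move to 25, which is L ⇒ W
n=33: moves to 29(W), 26(W); every one is W ⇒ L
n=34: moves to 30(W), 27(W); every one is W ⇒ L
n=35: moves to 31(W), 28(W); every one is W ⇒ L
n=36: moves to 32(W), 29(W); every one is W ⇒ L
n=37: can move to 33, which is L ⇒ W
n=38: can move to 34, which is L ⇒ W
From 38, the L positions reachable in one move are: 34.

Remove 4, leaving 34.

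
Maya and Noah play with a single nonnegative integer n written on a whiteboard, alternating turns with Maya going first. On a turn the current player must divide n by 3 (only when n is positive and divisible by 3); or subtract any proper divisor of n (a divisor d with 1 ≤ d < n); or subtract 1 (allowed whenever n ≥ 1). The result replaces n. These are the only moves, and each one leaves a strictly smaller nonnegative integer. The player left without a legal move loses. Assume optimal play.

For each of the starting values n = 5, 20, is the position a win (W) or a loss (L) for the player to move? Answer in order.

5: L, 20: W

Use the standard recursion: the mover loses at a terminal position; elsewhere, the mover wins exactly when some move hands the opponent an L position.
n=0: no move → L
n=1: W (go to 0, an L position)
n=2: L (sole option 1(W) is W)
n=3: W (go to 2, an L position)
n=4: W (go to 2, an L position)
n=5: L (sole option 4(W) is W)
n=6: W (go to 2, an L position)
n=7: L (sole option 6(W) is W)
n=8: W (go to 7, an L position)
n=9: L (options 3(W), 6(W), 8(W) are all W)
n=10: W (go to 5, an L position)
n=11: L (sole option 10(W) is W)
n=12: W (go to 9, an L position)
n=13: L (sole option 12(W) is W)
n=14: W (go to 7, an L position)
n=15: W (go to 5, an L position)
n=16: L (options 8(W), 12(W), 14(W), 15(W) are all W)
n=17: W (go to 16, an L position)
n=18: W (go to 9, an L position)
n=19: L (sole option 18(W) is W)
n=20: W (go to 16, an L position)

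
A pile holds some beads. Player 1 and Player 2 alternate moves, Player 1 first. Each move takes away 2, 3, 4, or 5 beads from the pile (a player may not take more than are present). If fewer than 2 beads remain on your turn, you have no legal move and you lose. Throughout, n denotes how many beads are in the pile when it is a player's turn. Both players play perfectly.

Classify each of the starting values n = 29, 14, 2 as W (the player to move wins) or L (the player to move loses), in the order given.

29: L, 14: L, 2: W

Positions with no move are L. A position that does have a move is losing for the player to move precisely when every available move leads to a winning position for the opponent. Fill in the labels:
n=0: no move → L
n=1: no move → L
n=2: W (go to 0, an L position)
n=3: W (go to 1, an L position)
n=4: W (go to 1, an L position)
n=5: W (go to 1, an L position)
n=6: W (go to 1, an L position)
n=7: L (options 5(W), 4(W), 3(W), 2(W) are all W)
n=8: L (options 6(W), 5(W), 4(W), 3(W) are all W)
n=9: W (go to 7, an L position)
n=10: W (go to 8, an L position)
n=11: W (go to 8, an L position)
n=12: W (go to 8, an L position)
n=13: W (go to 8, an L position)
n=14: L (options 12(W), 11(W), 10(W), 9(W) are all W)
n=15: L (options 13(W), 12(W), 11(W), 10(W) are all W)
n=16: W (go to 14, an L position)
n=17: W (go to 15, an L position)
n=18: W (go to 15, an L position)
n=19: W (go to 15, an L position)
n=20: W (go to 15, an L position)
n=21: L (options 19(W), 18(W), 17(W), 16(W) are all W)
n=22: L (options 20(W), 19(W), 18(W), 17(W) are all W)
n=23: W (go to 21, an L position)
n=24: W (go to 22, an L position)
n=25: W (go to 22, an L position)
n=26: W (go to 22, an L position)
n=27: W (go to 22, an L position)
n=28: L (options 26(W), 25(W), 24(W), 23(W) are all W)
n=29: L (options 27(W), 26(W), 25(W), 24(W) are all W)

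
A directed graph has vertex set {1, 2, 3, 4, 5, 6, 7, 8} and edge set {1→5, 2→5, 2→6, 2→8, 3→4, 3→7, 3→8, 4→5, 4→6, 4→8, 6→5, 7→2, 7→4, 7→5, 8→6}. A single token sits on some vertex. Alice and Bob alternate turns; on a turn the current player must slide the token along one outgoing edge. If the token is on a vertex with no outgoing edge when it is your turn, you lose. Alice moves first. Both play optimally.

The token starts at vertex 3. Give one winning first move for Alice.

Move to 8.

Compute win/loss labels from the base case upward. A position with no move is L. Any other position is W if it can reach an L in one move, else L.
Every edge goes from a vertex to one that appears earlier in the order 5, 6, 8, 4, 2, 7, 1, 3, so processing vertices in that order labels each vertex after all of its successors.
5: no outgoing edge → L
6: →5(L), so W
8: →6(W) only, which is W, so L
4: →8(L), so W
2: →8(L), so W
7: →5(L), so W
1: →5(L), so W
3: →8(L), so W
From 3, the L positions reachable in one move are: 8.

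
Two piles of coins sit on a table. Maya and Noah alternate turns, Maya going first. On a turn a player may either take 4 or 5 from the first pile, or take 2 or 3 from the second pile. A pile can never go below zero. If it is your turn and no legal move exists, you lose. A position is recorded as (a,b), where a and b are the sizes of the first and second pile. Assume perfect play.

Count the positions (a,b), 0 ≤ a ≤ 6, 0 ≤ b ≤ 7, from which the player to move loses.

25

Positions with no move are L. A position that does have a move is losing for the player to move precisely when every available move leads to a winning position for the opponent. Fill in the labels:
Every move lowers a or b (never raises either), so fill the grid row by row in increasing a, and left to right within a row: each cell's successors are then already labelled.
      b=0  b=1  b=2  b=3  b=4  b=5  b=6  b=7
a=0:    L    L    W    W    W    L    L    W
a=1:    L    L    W    W    W    L    L    W
a=2:    L    L    W    W    W    L    L    W
a=3:    L    L    W    W    W    L    L    W
a=4:    W    W    L    L    W    W    W    L
a=5:    W    W    L    L    W    W    W    L
a=6:    W    W    L    L    W    W    W    L
Cells with no legal move (terminal, hence L): (0,0), (0,1), (1,0), (1,1), (2,0), (2,1), (3,0), (3,1).
The remaining L cells, each justified by listing all of its moves:
(0,5): →(0,3)(W), (0,2)(W) — all W, so L
(0,6): →(0,4)(W), (0,3)(W) — all W, so L
(1,5): →(1,3)(W), (1,2)(W) — all W, so L
(1,6): →(1,4)(W), (1,3)(W) — all W, so L
(2,5): →(2,3)(W), (2,2)(W) — all W, so L
(2,6): →(2,4)(W), (2,3)(W) — all W, so L
(3,5): →(3,3)(W), (3,2)(W) — all W, so L
(3,6): →(3,4)(W), (3,3)(W) — all W, so L
(4,2): →(0,2)(W), (4,0)(W) — all W, so L
(4,3): →(0,3)(W), (4,1)(W), (4,0)(W) — all W, so L
(4,7): →(0,7)(W), (4,5)(W), (4,4)(W) — all W, so L
(5,2): →(1,2)(W), (0,2)(W), (5,0)(W) — all W, so L
(5,3): →(1,3)(W), (0,3)(W), (5,1)(W), (5,0)(W) — all W, so L
(5,7): →(1,7)(W), (0,7)(W), (5,5)(W), (5,4)(W) — all W, so L
(6,2): →(2,2)(W), (1,2)(W), (6,0)(W) — all W, so L
(6,3): →(2,3)(W), (1,3)(W), (6,1)(W), (6,0)(W) — all W, so L
(6,7): →(2,7)(W), (1,7)(W), (6,5)(W), (6,4)(W) — all W, so L
Every other cell has at least one move into one of the L cells above, so it is W.
L cells per row: a=0: 4, a=1: 4, a=2: 4, a=3: 4, a=4: 3, a=5: 3, a=6: 3; total 25.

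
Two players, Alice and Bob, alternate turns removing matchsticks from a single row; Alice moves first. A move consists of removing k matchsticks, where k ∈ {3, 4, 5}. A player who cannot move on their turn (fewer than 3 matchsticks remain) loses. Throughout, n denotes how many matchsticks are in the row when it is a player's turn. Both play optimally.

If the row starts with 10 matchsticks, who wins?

Bob wins.

Classify positions by backward induction: terminal positions (no move available) are L. From any other position, the mover wins iff some move reaches an L.
n=0: no move → L
n=1: no move → L
n=2: no move → L
n=3: reaches L-position 0 → W
n=4: reaches L-position 1 → W
n=5: reaches L-position 2 → W
n=6: reaches L-position 2 → W
n=7: reaches L-position 2 → W
n=8: only reaches 5(W), 4(W), 3(W), all W → L
n=9: only reaches 6(W), 5(W), 4(W), all W → L
n=10: only reaches 7(W), 6(W), 5(W), all W → L
The starting position 10 is L: whatever Alice does, the opponent receives a W position.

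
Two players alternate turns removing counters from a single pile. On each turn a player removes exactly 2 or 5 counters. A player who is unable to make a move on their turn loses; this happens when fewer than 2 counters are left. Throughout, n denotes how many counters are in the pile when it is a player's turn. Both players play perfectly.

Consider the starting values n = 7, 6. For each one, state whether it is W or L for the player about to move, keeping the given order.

7: L, 6: W

Classify positions by backward induction: terminal positions (no move available) are L. From any other position, the mover wins iff some move reaches an L.
n=0: no move → L
n=1: no move → L
n=2: →0(L), so W
n=3: →1(L), so W
n=4: →2(W) only, which is W, so L
n=5: →0(L), so W
n=6: →4(L), so W
n=7: →5(W), 2(W) — all W, so L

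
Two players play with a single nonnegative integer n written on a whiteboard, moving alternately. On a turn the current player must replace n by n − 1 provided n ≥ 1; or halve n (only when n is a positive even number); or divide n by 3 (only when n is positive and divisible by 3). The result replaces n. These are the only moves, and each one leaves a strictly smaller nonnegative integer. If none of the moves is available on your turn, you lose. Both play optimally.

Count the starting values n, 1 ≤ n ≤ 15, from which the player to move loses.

6

Compute win/loss labels from the base case upward. A position with no move is L. Any other position is W if it can reach an L in one move, else L.
n=0: no move → L
n=1: W (go to 0, an L position)
n=2: L (sole option 1(W) is W)
n=3: W (go to 2, an L position)
n=4: W (go to 2, an L position)
n=5: L (sole option 4(W) is W)
n=6: W (go to 2, an L position)
n=7: L (sole option 6(W) is W)
n=8: W (go to 7, an L position)
n=9: L (options 3(W), 8(W) are all W)
n=10: W (go to 5, an L position)
n=11: L (sole option 10(W) is W)
n=12: W (go to 11, an L position)
n=13: L (sole option 12(W) is W)
n=14: W (go to 7, an L position)
n=15: W (go to 5, an L position)
L entries with 1 ≤ n ≤ 15 (n=0 is outside the asked range and is not counted): n = 2, 5, 7, 9, 11, 13; that makes 6.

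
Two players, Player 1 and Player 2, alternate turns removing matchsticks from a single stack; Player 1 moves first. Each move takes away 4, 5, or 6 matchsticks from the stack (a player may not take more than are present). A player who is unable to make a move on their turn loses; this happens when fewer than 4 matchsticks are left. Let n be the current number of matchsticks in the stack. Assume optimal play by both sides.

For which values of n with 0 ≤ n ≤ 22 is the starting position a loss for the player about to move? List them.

0, 1, 2, 3, 10, 11, 12, 13, 20, 21, 22

Compute win/loss labels from the base case upward. A position with no move is L. Any other position is W if it can reach an L in one move, else L.
n=0: no move → L
n=1: no move → L
n=2: no move → L
n=3: no move → L
n=4: reaches L-position 0 → W
n=5: reaches L-position 1 → W
n=6: reaches L-position 2 → W
n=7: reaches L-position 3 → W
n=8: reaches L-position 3 → W
n=9: reaches L-position 3 → W
n=10: only reaches 6(W), 5(W), 4(W), all W → L
n=11: only reaches 7(W), 6(W), 5(W), all W → L
n=12: only reaches 8(W), 7(W), 6(W), all W → L
n=13: only reaches 9(W), 8(W), 7(W), all W → L
n=14: reaches L-position 10 → W
n=15: reaches L-position 11 → W
n=16: reaches L-position 12 → W
n=17: reaches L-position 13 → W
n=18: reaches L-position 13 → W
n=19: reaches L-position 13 → W
n=20: only reaches 16(W), 15(W), 14(W), all W → L
n=21: only reaches 17(W), 16(W), 15(W), all W → L
n=22: only reaches 18(W), 17(W), 16(W), all W → L
The losing starting values of n are exactly the entries labelled L in this table (11 of them).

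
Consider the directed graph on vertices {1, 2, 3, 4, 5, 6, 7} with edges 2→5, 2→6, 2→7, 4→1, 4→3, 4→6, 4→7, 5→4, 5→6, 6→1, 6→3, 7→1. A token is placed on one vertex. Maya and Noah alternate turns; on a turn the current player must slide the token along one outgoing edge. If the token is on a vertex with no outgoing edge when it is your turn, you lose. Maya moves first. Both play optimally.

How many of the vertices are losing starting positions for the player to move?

Classify positions by backward induction: terminal positions (no move available) are L. From any other position, the mover wins iff some move reaches an L.
Every edge goes from a vertex to one that appears earlier in the order 1, 3, 7, 6, 4, 5, 2, so processing vertices in that order labels each vertex after all of its successors.
1: no outgoing edge → L
3: no outgoing edge → L
7: W (go to 1, an L position)
6: W (go to 3, an L position)
4: W (go to 3, an L position)
5: L (options 4(W), 6(W) are all W)
2: W (go to 5, an L position)
The L vertices are 1, 3, 5; that is 3 in all.

3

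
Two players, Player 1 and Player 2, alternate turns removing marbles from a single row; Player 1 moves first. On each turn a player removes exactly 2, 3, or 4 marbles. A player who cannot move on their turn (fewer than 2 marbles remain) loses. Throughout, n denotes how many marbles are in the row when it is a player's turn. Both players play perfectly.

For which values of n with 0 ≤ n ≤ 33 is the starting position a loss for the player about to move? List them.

0, 1, 6, 7, 12, 13, 18, 19, 24, 25, 30, 31

Classify positions by backward induction: terminal positions (no move available) are L. From any other position, the mover wins iff some move reaches an L.
n=0: no move → L
n=1: no move → L
n=2: can move to 0, which is L ⇒ W
n=3: can move to 1, which is L ⇒ W
n=4: can move to 1, which is L ⇒ W
n=5: can move to 1, which is L ⇒ W
n=6: moves to 4(W), 3(W), 2(W); every one is W ⇒ L
n=7: moves to 5(W), 4(W), 3(W); every one is W ⇒ L
n=8: can move to 6, which is L ⇒ W
n=9: can move to 7, which is L ⇒ W
n=10: can move to 7, which is L ⇒ W
n=11: can move to 7, which is L ⇒ W
n=12: moves to 10(W), 9(W), 8(W); every one is W ⇒ L
n=13: moves to 11(W), 10(W), 9(W); every one is W ⇒ L
n=14: can move to 12, which is L ⇒ W
n=15: can move to 13, which is L ⇒ W
n=16: can move to 13, which is L ⇒ W
n=17: can move to 13, which is L ⇒ W
n=18: moves to 16(W), 15(W), 14(W); every one is W ⇒ L
n=19: moves to 17(W), 16(W), 15(W); every one is W ⇒ L
n=20: can move to 18, which is L ⇒ W
n=21: can move to 19, which is L ⇒ W
n=22: can move to 19, which is L ⇒ W
n=23: can move to 19, which is L ⇒ W
n=24: moves to 22(W), 21(W), 20(W); every one is W ⇒ L
n=25: moves to 23(W), 22(W), 21(W); every one is W ⇒ L
n=26: can move to 24, which is L ⇒ W
n=27: can move to 25, which is L ⇒ W
n=28: can move to 25, which is L ⇒ W
n=29: can move to 25, which is L ⇒ W
n=30: moves to 28(W), 27(W), 26(W); every one is W ⇒ L
n=31: moves to 29(W), 28(W), 27(W); every one is W ⇒ L
n=32: can move to 30, which is L ⇒ W
n=33: can move to 31, which is L ⇒ W
The losing starting values of n are exactly the entries labelled L in this table (12 of them).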